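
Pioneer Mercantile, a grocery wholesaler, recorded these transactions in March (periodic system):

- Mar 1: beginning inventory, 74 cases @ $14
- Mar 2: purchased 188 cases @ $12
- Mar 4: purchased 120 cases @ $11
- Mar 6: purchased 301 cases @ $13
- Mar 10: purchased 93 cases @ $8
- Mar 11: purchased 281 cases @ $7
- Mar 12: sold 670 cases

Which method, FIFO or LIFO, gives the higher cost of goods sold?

FIFO COGS: 74 @ $14 + 188 @ $12 + 120 @ $11 + 288 @ $13 = $8,356
LIFO COGS: 281 @ $7 + 93 @ $8 + 296 @ $13 = $6,559

FIFO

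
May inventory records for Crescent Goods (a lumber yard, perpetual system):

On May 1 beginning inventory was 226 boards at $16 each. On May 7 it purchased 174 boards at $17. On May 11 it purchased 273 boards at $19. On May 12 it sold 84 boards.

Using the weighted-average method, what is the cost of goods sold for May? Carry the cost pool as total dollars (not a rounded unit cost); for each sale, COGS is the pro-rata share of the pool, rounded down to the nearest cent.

COGS = $1,467.94

After May 1: 226 on hand, pool $3,616.00 (≈ $16.0000 each)
After May 7: 400 on hand, pool $6,574.00 (≈ $16.4350 each)
After May 11: 673 on hand, pool $11,761.00 (≈ $17.4755 each)
May 12, sell 84: 84/673 × $11,761.00 → $1,467.94
Ending inventory (cost pool remaining) = $10,293.06
Check: goods available $11,761.00 = COGS $1,467.94 + ending $10,293.06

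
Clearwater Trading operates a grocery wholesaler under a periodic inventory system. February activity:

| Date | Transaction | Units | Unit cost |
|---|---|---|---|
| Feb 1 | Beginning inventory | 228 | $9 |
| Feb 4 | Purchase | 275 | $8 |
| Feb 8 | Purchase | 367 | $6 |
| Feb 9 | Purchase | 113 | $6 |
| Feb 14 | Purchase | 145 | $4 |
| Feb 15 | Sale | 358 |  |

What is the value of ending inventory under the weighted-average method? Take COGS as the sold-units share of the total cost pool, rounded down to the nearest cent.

Feb 15, sell 358: 358/1128 × $7,712.00 → $2,447.60
Ending inventory (cost pool remaining) = $5,264.40

Ending inventory = $5,264.40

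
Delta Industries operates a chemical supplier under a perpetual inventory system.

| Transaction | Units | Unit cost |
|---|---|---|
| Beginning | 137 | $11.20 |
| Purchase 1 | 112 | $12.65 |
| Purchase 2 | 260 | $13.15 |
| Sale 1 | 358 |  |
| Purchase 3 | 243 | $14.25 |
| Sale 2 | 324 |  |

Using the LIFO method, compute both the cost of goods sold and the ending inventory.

Sale 1 (358) [LIFO — newest first]: 260 @ $13.15 + 98 @ $12.65 = $4,658.70
Sale 2 (324) [LIFO — newest first]: 243 @ $14.25 + 14 @ $12.65 + 67 @ $11.20 = $4,390.25
Total COGS = $4,658.70 + $4,390.25 = $9,048.95
Ending inventory: 70 @ $11.20 = $784.00

COGS = $9,048.95; ending inventory = $784.00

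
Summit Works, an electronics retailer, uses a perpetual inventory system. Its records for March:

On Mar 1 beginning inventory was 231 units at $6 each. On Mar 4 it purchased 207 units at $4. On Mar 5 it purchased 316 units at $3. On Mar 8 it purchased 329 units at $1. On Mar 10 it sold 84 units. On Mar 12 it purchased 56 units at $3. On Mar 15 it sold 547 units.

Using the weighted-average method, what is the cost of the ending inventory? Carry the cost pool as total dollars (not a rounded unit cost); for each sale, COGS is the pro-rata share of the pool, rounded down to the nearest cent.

Ending inventory = $1,631.49

After Mar 1: 231 on hand, pool $1,386.00 (≈ $6.0000 each)
After Mar 4: 438 on hand, pool $2,214.00 (≈ $5.0548 each)
After Mar 5: 754 on hand, pool $3,162.00 (≈ $4.1936 each)
After Mar 8: 1083 on hand, pool $3,491.00 (≈ $3.2235 each)
Mar 10, sell 84: 84/1083 × $3,491.00 → $270.77
After Mar 12: 1055 on hand, pool $3,388.23 (≈ $3.2116 each)
Mar 15, sell 547: 547/1055 × $3,388.23 → $1,756.74
Total COGS = $270.77 + $1,756.74 = $2,027.51
Ending inventory (cost pool remaining) = $1,631.49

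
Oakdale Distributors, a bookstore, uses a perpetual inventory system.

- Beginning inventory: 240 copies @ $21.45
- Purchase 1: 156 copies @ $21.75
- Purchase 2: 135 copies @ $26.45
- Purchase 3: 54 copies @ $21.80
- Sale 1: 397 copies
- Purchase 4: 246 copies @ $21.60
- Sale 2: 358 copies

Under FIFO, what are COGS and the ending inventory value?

Sale 1 (397) [FIFO — oldest first]: 240 @ $21.45 + 156 @ $21.75 + 1 @ $26.45 = $8,567.45
Sale 2 (358) [FIFO — oldest first]: 134 @ $26.45 + 54 @ $21.80 + 170 @ $21.60 = $8,393.50
Total COGS = $8,567.45 + $8,393.50 = $16,960.95
Ending inventory: 76 @ $21.60 = $1,641.60

COGS = $16,960.95; ending inventory = $1,641.60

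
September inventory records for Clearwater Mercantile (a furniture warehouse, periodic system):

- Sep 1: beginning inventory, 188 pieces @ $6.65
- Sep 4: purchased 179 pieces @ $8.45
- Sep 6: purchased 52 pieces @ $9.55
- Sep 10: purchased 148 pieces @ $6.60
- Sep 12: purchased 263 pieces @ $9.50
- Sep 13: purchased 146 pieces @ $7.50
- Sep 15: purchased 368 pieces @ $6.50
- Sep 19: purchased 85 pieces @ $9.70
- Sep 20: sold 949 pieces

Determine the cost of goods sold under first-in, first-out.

Sep 20, 949 sold [FIFO — oldest first]: 188 @ $6.65 + 179 @ $8.45 + 52 @ $9.55 + 148 @ $6.60 + 263 @ $9.50 + 119 @ $7.50 = $7,627.15
Ending inventory: 27 @ $7.50 + 368 @ $6.50 + 85 @ $9.70 = $3,419.00

COGS = $7,627.15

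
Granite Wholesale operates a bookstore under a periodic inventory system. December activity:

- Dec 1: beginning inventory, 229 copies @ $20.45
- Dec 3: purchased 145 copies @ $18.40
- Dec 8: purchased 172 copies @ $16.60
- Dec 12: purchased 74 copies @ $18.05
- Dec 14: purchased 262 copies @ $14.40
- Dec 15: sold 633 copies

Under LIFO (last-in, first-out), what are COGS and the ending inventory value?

Dec 15, 633 sold [LIFO — newest first]: 262 @ $14.40 + 74 @ $18.05 + 172 @ $16.60 + 125 @ $18.40 = $10,263.70
Ending inventory: 229 @ $20.45 + 20 @ $18.40 = $5,051.05
Check: goods available $15,314.75 = COGS $10,263.70 + ending $5,051.05

COGS = $10,263.70; ending inventory = $5,051.05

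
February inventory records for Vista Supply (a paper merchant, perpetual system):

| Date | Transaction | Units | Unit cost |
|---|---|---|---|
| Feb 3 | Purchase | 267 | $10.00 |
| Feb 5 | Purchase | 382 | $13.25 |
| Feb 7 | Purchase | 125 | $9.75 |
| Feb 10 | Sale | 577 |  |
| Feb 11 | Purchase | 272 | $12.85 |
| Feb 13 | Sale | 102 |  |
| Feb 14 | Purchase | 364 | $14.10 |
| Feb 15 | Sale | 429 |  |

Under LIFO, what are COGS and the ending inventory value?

COGS = $14,258.60; ending inventory = $3,319.25

Feb 10, 577 sold [LIFO — newest first]: 125 @ $9.75 + 382 @ $13.25 + 70 @ $10.00 = $6,980.25
Feb 13, 102 sold [LIFO — newest first]: 102 @ $12.85 = $1,310.70
Feb 15, 429 sold [LIFO — newest first]: 364 @ $14.10 + 65 @ $12.85 = $5,967.65
Total COGS = $6,980.25 + $1,310.70 + $5,967.65 = $14,258.60
Ending inventory: 197 @ $10.00 + 105 @ $12.85 = $3,319.25
Check: goods available $17,577.85 = COGS $14,258.60 + ending $3,319.25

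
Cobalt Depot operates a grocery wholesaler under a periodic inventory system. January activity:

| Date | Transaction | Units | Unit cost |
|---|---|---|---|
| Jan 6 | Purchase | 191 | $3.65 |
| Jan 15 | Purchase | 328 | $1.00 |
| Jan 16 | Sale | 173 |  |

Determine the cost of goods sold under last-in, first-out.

Jan 16, 173 sold [LIFO — newest first]: 173 @ $1.00 = $173.00
Ending inventory: 191 @ $3.65 + 155 @ $1.00 = $852.15

COGS = $173.00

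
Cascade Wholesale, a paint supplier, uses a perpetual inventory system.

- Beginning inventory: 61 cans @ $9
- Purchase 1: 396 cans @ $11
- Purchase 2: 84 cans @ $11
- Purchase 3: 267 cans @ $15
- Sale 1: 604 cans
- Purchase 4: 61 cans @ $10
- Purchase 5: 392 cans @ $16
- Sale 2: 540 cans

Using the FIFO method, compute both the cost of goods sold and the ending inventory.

COGS = $14,844; ending inventory = $1,872

Sale 1 (604) [FIFO — oldest first]: 61 @ $9 + 396 @ $11 + 84 @ $11 + 63 @ $15 = $6,774
Sale 2 (540) [FIFO — oldest first]: 204 @ $15 + 61 @ $10 + 275 @ $16 = $8,070
Total COGS = $6,774 + $8,070 = $14,844
Ending inventory: 117 @ $16 = $1,872
Check: goods available $16,716 = COGS $14,844 + ending $1,872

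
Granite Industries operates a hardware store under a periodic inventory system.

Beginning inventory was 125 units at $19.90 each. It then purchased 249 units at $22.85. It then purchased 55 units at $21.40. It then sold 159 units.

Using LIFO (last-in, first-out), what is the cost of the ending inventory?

Ending inventory = $5,800.75

Sale 1 (159) [LIFO — newest first]: 55 @ $21.40 + 104 @ $22.85 = $3,553.40
Ending inventory: 125 @ $19.90 + 145 @ $22.85 = $5,800.75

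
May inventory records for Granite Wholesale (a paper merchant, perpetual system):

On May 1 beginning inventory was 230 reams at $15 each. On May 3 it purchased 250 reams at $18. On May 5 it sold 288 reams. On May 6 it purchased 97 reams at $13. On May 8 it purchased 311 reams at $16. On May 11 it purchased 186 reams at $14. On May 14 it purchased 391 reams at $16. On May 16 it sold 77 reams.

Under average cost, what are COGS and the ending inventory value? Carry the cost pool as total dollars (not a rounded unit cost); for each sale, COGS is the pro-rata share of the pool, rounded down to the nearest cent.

After May 1: 230 on hand, pool $3,450.00 (≈ $15.0000 each)
After May 3: 480 on hand, pool $7,950.00 (≈ $16.5625 each)
May 5, sell 288: 288/480 × $7,950.00 → $4,770.00
After May 6: 289 on hand, pool $4,441.00 (≈ $15.3668 each)
After May 8: 600 on hand, pool $9,417.00 (≈ $15.6950 each)
After May 11: 786 on hand, pool $12,021.00 (≈ $15.2939 each)
After May 14: 1177 on hand, pool $18,277.00 (≈ $15.5285 each)
May 16, sell 77: 77/1177 × $18,277.00 → $1,195.69
Total COGS = $4,770.00 + $1,195.69 = $5,965.69
Ending inventory (cost pool remaining) = $17,081.31

COGS = $5,965.69; ending inventory = $17,081.31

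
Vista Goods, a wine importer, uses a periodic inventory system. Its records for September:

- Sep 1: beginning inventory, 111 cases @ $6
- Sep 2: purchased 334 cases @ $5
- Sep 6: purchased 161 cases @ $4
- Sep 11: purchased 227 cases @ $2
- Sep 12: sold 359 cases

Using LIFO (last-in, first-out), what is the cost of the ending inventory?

Ending inventory = $2,452

Sep 12, 359 sold [LIFO — newest first]: 227 @ $2 + 132 @ $4 = $982
Ending inventory: 111 @ $6 + 334 @ $5 + 29 @ $4 = $2,452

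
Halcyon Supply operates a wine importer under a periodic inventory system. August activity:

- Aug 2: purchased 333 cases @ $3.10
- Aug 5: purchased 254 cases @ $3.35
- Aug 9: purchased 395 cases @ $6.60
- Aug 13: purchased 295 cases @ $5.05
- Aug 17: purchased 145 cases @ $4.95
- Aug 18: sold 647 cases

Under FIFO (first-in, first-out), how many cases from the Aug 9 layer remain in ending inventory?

335

Aug 18, 647 sold [FIFO — oldest first]: 333 @ $3.10 + 254 @ $3.35 + 60 @ $6.60 = $2,279.20
Ending inventory: 335 @ $6.60 + 295 @ $5.05 + 145 @ $4.95 = $4,418.50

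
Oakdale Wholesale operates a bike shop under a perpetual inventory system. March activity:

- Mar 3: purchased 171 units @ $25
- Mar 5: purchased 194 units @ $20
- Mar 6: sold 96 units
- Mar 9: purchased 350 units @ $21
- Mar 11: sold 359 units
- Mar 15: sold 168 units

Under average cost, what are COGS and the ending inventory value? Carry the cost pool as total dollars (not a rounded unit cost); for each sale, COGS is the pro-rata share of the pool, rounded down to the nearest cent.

COGS = $13,519.32; ending inventory = $1,985.68

After Mar 3: 171 on hand, pool $4,275.00 (≈ $25.0000 each)
After Mar 5: 365 on hand, pool $8,155.00 (≈ $22.3425 each)
Mar 6, sell 96: 96/365 × $8,155.00 → $2,144.87
After Mar 9: 619 on hand, pool $13,360.13 (≈ $21.5834 each)
Mar 11, sell 359: 359/619 × $13,360.13 → $7,748.44
Mar 15, sell 168: 168/260 × $5,611.69 → $3,626.01
Total COGS = $2,144.87 + $7,748.44 + $3,626.01 = $13,519.32
Ending inventory (cost pool remaining) = $1,985.68
Check: goods available $15,505.00 = COGS $13,519.32 + ending $1,985.68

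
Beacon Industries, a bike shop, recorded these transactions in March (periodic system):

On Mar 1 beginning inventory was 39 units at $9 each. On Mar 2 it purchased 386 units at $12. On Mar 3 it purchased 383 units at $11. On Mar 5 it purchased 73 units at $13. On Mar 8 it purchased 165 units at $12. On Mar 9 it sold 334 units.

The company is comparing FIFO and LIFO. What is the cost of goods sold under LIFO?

FIFO COGS: 39 @ $9 + 295 @ $12 = $3,891
LIFO COGS: 165 @ $12 + 73 @ $13 + 96 @ $11 = $3,985

COGS = $3,985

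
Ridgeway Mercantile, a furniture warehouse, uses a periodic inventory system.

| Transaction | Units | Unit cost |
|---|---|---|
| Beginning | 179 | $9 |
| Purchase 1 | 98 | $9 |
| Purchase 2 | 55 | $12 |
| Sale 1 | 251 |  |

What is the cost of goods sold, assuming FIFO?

COGS = $2,259

Sale 1 (251) [FIFO — oldest first]: 179 @ $9 + 72 @ $9 = $2,259
Ending inventory: 26 @ $9 + 55 @ $12 = $894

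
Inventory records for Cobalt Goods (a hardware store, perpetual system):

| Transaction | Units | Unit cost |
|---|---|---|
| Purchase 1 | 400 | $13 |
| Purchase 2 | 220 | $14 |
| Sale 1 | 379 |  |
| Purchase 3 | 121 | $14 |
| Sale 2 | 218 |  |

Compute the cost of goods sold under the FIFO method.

Sale 1 (379) [FIFO — oldest first]: 379 @ $13 = $4,927
Sale 2 (218) [FIFO — oldest first]: 21 @ $13 + 197 @ $14 = $3,031
Total COGS = $4,927 + $3,031 = $7,958
Ending inventory: 23 @ $14 + 121 @ $14 = $2,016

COGS = $7,958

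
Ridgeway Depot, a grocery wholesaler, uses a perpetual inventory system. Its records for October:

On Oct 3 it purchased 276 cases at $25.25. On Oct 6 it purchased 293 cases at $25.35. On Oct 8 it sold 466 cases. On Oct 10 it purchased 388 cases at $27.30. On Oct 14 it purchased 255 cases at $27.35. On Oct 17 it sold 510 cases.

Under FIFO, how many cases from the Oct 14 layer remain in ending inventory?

236

Oct 8, 466 sold [FIFO — oldest first]: 276 @ $25.25 + 190 @ $25.35 = $11,785.50
Oct 17, 510 sold [FIFO — oldest first]: 103 @ $25.35 + 388 @ $27.30 + 19 @ $27.35 = $13,723.10
Total COGS = $11,785.50 + $13,723.10 = $25,508.60
Ending inventory: 236 @ $27.35 = $6,454.60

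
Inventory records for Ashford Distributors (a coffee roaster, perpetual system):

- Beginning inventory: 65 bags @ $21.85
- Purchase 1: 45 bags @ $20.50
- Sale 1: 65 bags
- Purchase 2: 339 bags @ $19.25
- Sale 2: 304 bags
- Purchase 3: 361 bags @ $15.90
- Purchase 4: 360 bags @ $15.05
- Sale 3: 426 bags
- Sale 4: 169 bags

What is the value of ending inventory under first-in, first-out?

Ending inventory = $3,100.30

Sale 1 (65) [FIFO — oldest first]: 65 @ $21.85 = $1,420.25
Sale 2 (304) [FIFO — oldest first]: 45 @ $20.50 + 259 @ $19.25 = $5,908.25
Sale 3 (426) [FIFO — oldest first]: 80 @ $19.25 + 346 @ $15.90 = $7,041.40
Sale 4 (169) [FIFO — oldest first]: 15 @ $15.90 + 154 @ $15.05 = $2,556.20
Total COGS = $1,420.25 + $5,908.25 + $7,041.40 + $2,556.20 = $16,926.10
Ending inventory: 206 @ $15.05 = $3,100.30
Check: goods available $20,026.40 = COGS $16,926.10 + ending $3,100.30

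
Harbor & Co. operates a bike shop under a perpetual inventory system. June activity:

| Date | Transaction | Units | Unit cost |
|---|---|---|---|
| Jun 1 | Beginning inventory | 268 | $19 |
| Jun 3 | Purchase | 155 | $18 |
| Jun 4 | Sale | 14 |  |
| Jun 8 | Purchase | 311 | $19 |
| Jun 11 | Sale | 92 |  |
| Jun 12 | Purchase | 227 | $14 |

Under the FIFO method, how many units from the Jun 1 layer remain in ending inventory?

Jun 4, 14 sold [FIFO — oldest first]: 14 @ $19 = $266
Jun 11, 92 sold [FIFO — oldest first]: 92 @ $19 = $1,748
Total COGS = $266 + $1,748 = $2,014
Ending inventory: 162 @ $19 + 155 @ $18 + 311 @ $19 + 227 @ $14 = $14,955

162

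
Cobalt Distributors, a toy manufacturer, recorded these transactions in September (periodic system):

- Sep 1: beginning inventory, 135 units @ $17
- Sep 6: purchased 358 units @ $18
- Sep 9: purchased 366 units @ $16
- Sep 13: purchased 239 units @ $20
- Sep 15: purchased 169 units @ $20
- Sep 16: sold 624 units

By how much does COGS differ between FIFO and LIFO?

FIFO COGS: 135 @ $17 + 358 @ $18 + 131 @ $16 = $10,835
LIFO COGS: 169 @ $20 + 239 @ $20 + 216 @ $16 = $11,616
Difference = |$10,835 − $11,616| = $781

$781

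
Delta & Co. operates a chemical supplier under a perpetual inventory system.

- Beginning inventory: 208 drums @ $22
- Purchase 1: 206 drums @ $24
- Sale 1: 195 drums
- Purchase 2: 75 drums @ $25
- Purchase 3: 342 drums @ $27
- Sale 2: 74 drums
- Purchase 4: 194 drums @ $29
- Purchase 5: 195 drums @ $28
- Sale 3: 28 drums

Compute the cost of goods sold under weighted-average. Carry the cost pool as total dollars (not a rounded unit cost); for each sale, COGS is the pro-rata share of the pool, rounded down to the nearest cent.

After Beginning: 208 on hand, pool $4,576.00 (≈ $22.0000 each)
After Purchase 1: 414 on hand, pool $9,520.00 (≈ $22.9952 each)
Sale 1, sell 195: 195/414 × $9,520.00 → $4,484.05
After Purchase 2: 294 on hand, pool $6,910.95 (≈ $23.5066 each)
After Purchase 3: 636 on hand, pool $16,144.95 (≈ $25.3851 each)
Sale 2, sell 74: 74/636 × $16,144.95 → $1,878.50
After Purchase 4: 756 on hand, pool $19,892.45 (≈ $26.3128 each)
After Purchase 5: 951 on hand, pool $25,352.45 (≈ $26.6587 each)
Sale 3, sell 28: 28/951 × $25,352.45 → $746.44
Total COGS = $4,484.05 + $1,878.50 + $746.44 = $7,108.99
Ending inventory (cost pool remaining) = $24,606.01

COGS = $7,108.99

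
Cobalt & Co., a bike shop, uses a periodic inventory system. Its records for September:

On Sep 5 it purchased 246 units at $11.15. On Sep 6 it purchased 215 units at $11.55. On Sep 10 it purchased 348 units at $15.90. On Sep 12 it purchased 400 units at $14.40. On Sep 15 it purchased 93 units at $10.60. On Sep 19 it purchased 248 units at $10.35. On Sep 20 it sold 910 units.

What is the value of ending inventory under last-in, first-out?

Sep 20, 910 sold [LIFO — newest first]: 248 @ $10.35 + 93 @ $10.60 + 400 @ $14.40 + 169 @ $15.90 = $11,999.70
Ending inventory: 246 @ $11.15 + 215 @ $11.55 + 179 @ $15.90 = $8,072.25

Ending inventory = $8,072.25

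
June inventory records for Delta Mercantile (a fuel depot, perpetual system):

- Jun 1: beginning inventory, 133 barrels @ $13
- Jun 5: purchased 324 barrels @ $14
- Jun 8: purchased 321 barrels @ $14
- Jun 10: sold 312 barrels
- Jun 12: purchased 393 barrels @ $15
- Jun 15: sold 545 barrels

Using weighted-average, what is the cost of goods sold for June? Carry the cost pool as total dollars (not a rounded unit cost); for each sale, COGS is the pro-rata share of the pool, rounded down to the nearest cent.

After Jun 1: 133 on hand, pool $1,729.00 (≈ $13.0000 each)
After Jun 5: 457 on hand, pool $6,265.00 (≈ $13.7090 each)
After Jun 8: 778 on hand, pool $10,759.00 (≈ $13.8290 each)
Jun 10, sell 312: 312/778 × $10,759.00 → $4,314.66
After Jun 12: 859 on hand, pool $12,339.34 (≈ $14.3648 each)
Jun 15, sell 545: 545/859 × $12,339.34 → $7,828.80
Total COGS = $4,314.66 + $7,828.80 = $12,143.46
Ending inventory (cost pool remaining) = $4,510.54
Check: goods available $16,654.00 = COGS $12,143.46 + ending $4,510.54

COGS = $12,143.46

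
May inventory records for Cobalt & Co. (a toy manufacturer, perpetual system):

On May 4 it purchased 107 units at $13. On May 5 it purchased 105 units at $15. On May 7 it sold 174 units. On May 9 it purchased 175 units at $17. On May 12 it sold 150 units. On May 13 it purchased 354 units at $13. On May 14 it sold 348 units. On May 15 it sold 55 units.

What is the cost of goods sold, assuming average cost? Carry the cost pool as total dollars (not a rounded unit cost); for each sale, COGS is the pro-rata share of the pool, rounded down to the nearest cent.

After May 4: 107 on hand, pool $1,391.00 (≈ $13.0000 each)
After May 5: 212 on hand, pool $2,966.00 (≈ $13.9906 each)
May 7, sell 174: 174/212 × $2,966.00 → $2,434.35
After May 9: 213 on hand, pool $3,506.65 (≈ $16.4631 each)
May 12, sell 150: 150/213 × $3,506.65 → $2,469.47
After May 13: 417 on hand, pool $5,639.18 (≈ $13.5232 each)
May 14, sell 348: 348/417 × $5,639.18 → $4,706.07
May 15, sell 55: 55/69 × $933.11 → $743.78
Total COGS = $2,434.35 + $2,469.47 + $4,706.07 + $743.78 = $10,353.67
Ending inventory (cost pool remaining) = $189.33
Check: goods available $10,543.00 = COGS $10,353.67 + ending $189.33

COGS = $10,353.67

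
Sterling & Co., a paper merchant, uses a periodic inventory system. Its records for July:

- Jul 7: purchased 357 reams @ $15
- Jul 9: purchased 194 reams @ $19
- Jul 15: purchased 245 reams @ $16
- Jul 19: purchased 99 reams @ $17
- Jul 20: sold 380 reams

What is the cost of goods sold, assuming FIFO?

Jul 20, 380 sold [FIFO — oldest first]: 357 @ $15 + 23 @ $19 = $5,792
Ending inventory: 171 @ $19 + 245 @ $16 + 99 @ $17 = $8,852
Check: goods available $14,644 = COGS $5,792 + ending $8,852

COGS = $5,792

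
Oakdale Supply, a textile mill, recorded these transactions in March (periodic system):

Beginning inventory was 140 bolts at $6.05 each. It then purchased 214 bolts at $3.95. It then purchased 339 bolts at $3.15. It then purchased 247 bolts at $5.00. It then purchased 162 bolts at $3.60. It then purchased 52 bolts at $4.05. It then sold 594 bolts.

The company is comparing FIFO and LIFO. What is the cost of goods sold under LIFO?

FIFO COGS: 140 @ $6.05 + 214 @ $3.95 + 240 @ $3.15 = $2,448.30
LIFO COGS: 52 @ $4.05 + 162 @ $3.60 + 247 @ $5.00 + 133 @ $3.15 = $2,447.75

COGS = $2,447.75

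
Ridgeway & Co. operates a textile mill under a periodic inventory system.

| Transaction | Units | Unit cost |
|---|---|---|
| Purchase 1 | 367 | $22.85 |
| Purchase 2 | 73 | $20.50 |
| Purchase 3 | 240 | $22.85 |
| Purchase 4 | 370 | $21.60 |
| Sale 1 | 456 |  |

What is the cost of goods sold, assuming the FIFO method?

Sale 1 (456) [FIFO — oldest first]: 367 @ $22.85 + 73 @ $20.50 + 16 @ $22.85 = $10,248.05
Ending inventory: 224 @ $22.85 + 370 @ $21.60 = $13,110.40

COGS = $10,248.05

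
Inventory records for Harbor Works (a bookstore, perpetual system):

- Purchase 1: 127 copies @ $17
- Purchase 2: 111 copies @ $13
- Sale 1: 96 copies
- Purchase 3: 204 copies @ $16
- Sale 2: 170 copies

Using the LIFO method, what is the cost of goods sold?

COGS = $3,968

Sale 1 (96) [LIFO — newest first]: 96 @ $13 = $1,248
Sale 2 (170) [LIFO — newest first]: 170 @ $16 = $2,720
Total COGS = $1,248 + $2,720 = $3,968
Ending inventory: 127 @ $17 + 15 @ $13 + 34 @ $16 = $2,898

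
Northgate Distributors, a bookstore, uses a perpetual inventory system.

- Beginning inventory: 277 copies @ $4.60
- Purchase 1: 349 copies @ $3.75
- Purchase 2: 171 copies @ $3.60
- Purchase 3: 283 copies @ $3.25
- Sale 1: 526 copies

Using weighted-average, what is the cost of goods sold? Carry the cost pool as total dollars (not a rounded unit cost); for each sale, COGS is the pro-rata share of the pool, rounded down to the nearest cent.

After Beginning: 277 on hand, pool $1,274.20 (≈ $4.6000 each)
After Purchase 1: 626 on hand, pool $2,582.95 (≈ $4.1261 each)
After Purchase 2: 797 on hand, pool $3,198.55 (≈ $4.0132 each)
After Purchase 3: 1080 on hand, pool $4,118.30 (≈ $3.8132 each)
Sale 1, sell 526: 526/1080 × $4,118.30 → $2,005.76
Ending inventory (cost pool remaining) = $2,112.54
Check: goods available $4,118.30 = COGS $2,005.76 + ending $2,112.54

COGS = $2,005.76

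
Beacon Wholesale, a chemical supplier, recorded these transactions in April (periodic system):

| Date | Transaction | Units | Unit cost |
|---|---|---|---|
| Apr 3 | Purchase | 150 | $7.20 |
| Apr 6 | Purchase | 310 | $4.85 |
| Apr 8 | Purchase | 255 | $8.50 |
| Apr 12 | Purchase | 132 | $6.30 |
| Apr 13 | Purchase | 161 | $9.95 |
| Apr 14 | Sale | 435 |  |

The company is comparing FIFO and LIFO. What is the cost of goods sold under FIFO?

COGS = $2,462.25

FIFO COGS: 150 @ $7.20 + 285 @ $4.85 = $2,462.25
LIFO COGS: 161 @ $9.95 + 132 @ $6.30 + 142 @ $8.50 = $3,640.55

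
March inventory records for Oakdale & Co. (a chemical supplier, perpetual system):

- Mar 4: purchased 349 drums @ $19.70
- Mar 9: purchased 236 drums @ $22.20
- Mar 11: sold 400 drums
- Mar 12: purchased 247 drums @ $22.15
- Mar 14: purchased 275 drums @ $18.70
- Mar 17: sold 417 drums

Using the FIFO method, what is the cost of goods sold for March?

Mar 11, 400 sold [FIFO — oldest first]: 349 @ $19.70 + 51 @ $22.20 = $8,007.50
Mar 17, 417 sold [FIFO — oldest first]: 185 @ $22.20 + 232 @ $22.15 = $9,245.80
Total COGS = $8,007.50 + $9,245.80 = $17,253.30
Ending inventory: 15 @ $22.15 + 275 @ $18.70 = $5,474.75
Check: goods available $22,728.05 = COGS $17,253.30 + ending $5,474.75

COGS = $17,253.30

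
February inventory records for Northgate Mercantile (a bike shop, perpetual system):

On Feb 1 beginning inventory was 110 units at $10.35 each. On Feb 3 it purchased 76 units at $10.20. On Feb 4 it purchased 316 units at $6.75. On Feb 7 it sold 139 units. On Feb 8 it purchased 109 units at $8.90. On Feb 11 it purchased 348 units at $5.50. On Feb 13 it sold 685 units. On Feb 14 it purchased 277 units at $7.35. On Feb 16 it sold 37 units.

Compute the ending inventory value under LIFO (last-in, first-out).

Feb 7, 139 sold [LIFO — newest first]: 139 @ $6.75 = $938.25
Feb 13, 685 sold [LIFO — newest first]: 348 @ $5.50 + 109 @ $8.90 + 177 @ $6.75 + 51 @ $10.20 = $4,599.05
Feb 16, 37 sold [LIFO — newest first]: 37 @ $7.35 = $271.95
Total COGS = $938.25 + $4,599.05 + $271.95 = $5,809.25
Ending inventory: 110 @ $10.35 + 25 @ $10.20 + 240 @ $7.35 = $3,157.50
Check: goods available $8,966.75 = COGS $5,809.25 + ending $3,157.50

Ending inventory = $3,157.50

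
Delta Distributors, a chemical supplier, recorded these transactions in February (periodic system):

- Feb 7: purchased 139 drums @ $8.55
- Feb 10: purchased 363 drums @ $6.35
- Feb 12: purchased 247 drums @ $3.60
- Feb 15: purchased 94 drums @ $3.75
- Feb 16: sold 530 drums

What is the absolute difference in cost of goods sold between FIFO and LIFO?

FIFO COGS: 139 @ $8.55 + 363 @ $6.35 + 28 @ $3.60 = $3,594.30
LIFO COGS: 94 @ $3.75 + 247 @ $3.60 + 189 @ $6.35 = $2,441.85
Difference = |$3,594.30 − $2,441.85| = $1,152.45

$1,152.45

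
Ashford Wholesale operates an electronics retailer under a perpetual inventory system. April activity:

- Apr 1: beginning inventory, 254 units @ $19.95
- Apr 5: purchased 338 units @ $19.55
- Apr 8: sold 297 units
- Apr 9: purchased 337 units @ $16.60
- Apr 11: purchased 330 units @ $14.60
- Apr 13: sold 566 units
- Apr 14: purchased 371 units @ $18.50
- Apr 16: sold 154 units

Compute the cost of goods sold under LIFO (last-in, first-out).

Apr 8, 297 sold [LIFO — newest first]: 297 @ $19.55 = $5,806.35
Apr 13, 566 sold [LIFO — newest first]: 330 @ $14.60 + 236 @ $16.60 = $8,735.60
Apr 16, 154 sold [LIFO — newest first]: 154 @ $18.50 = $2,849.00
Total COGS = $5,806.35 + $8,735.60 + $2,849.00 = $17,390.95
Ending inventory: 254 @ $19.95 + 41 @ $19.55 + 101 @ $16.60 + 217 @ $18.50 = $11,559.95
Check: goods available $28,950.90 = COGS $17,390.95 + ending $11,559.95

COGS = $17,390.95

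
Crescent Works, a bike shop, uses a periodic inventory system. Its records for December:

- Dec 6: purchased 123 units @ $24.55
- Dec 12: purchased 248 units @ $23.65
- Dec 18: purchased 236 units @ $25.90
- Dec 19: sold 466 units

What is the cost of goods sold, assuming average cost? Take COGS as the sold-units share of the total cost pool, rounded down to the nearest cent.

Dec 19, sell 466: 466/607 × $14,997.25 → $11,513.53
Ending inventory (cost pool remaining) = $3,483.72

COGS = $11,513.53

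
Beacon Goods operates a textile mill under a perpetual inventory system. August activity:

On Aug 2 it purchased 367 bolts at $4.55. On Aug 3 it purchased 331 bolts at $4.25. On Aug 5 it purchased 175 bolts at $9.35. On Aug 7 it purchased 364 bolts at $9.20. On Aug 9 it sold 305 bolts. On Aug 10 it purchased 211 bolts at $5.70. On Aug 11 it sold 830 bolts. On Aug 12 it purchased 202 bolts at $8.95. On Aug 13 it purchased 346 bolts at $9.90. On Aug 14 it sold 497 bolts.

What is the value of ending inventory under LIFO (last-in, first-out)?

Aug 9, 305 sold [LIFO — newest first]: 305 @ $9.20 = $2,806.00
Aug 11, 830 sold [LIFO — newest first]: 211 @ $5.70 + 59 @ $9.20 + 175 @ $9.35 + 331 @ $4.25 + 54 @ $4.55 = $5,034.20
Aug 14, 497 sold [LIFO — newest first]: 346 @ $9.90 + 151 @ $8.95 = $4,776.85
Total COGS = $2,806.00 + $5,034.20 + $4,776.85 = $12,617.05
Ending inventory: 313 @ $4.55 + 51 @ $8.95 = $1,880.60
Check: goods available $14,497.65 = COGS $12,617.05 + ending $1,880.60

Ending inventory = $1,880.60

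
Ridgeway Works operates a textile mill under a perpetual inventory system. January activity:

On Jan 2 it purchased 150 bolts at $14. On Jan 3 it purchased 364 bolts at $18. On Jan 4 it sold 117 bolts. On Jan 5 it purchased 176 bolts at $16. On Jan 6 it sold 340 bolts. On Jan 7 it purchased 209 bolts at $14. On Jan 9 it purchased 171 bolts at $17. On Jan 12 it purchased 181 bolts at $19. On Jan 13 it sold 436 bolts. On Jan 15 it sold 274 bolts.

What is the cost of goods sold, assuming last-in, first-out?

Jan 4, 117 sold [LIFO — newest first]: 117 @ $18 = $2,106
Jan 6, 340 sold [LIFO — newest first]: 176 @ $16 + 164 @ $18 = $5,768
Jan 13, 436 sold [LIFO — newest first]: 181 @ $19 + 171 @ $17 + 84 @ $14 = $7,522
Jan 15, 274 sold [LIFO — newest first]: 125 @ $14 + 83 @ $18 + 66 @ $14 = $4,168
Total COGS = $2,106 + $5,768 + $7,522 + $4,168 = $19,564
Ending inventory: 84 @ $14 = $1,176

COGS = $19,564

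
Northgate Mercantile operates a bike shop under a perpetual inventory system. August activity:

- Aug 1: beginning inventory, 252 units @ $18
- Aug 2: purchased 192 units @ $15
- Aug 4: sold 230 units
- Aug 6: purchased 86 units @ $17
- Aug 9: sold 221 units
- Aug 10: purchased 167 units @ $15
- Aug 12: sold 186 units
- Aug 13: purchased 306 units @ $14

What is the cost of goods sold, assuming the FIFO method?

Aug 4, 230 sold [FIFO — oldest first]: 230 @ $18 = $4,140
Aug 9, 221 sold [FIFO — oldest first]: 22 @ $18 + 192 @ $15 + 7 @ $17 = $3,395
Aug 12, 186 sold [FIFO — oldest first]: 79 @ $17 + 107 @ $15 = $2,948
Total COGS = $4,140 + $3,395 + $2,948 = $10,483
Ending inventory: 60 @ $15 + 306 @ $14 = $5,184

COGS = $10,483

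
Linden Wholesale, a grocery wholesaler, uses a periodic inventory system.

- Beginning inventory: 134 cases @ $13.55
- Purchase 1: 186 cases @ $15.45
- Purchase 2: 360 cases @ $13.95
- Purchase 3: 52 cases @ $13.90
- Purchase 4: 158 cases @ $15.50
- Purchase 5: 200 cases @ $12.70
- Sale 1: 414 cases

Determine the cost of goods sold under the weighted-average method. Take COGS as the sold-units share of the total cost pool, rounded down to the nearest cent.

COGS = $5,857.98

Sale 1, sell 414: 414/1090 × $15,423.20 → $5,857.98
Ending inventory (cost pool remaining) = $9,565.22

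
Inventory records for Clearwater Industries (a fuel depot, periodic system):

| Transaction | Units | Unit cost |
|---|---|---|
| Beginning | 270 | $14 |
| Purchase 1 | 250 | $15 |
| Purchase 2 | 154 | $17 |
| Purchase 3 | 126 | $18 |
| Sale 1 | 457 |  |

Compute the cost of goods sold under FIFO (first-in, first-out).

Sale 1 (457) [FIFO — oldest first]: 270 @ $14 + 187 @ $15 = $6,585
Ending inventory: 63 @ $15 + 154 @ $17 + 126 @ $18 = $5,831
Check: goods available $12,416 = COGS $6,585 + ending $5,831

COGS = $6,585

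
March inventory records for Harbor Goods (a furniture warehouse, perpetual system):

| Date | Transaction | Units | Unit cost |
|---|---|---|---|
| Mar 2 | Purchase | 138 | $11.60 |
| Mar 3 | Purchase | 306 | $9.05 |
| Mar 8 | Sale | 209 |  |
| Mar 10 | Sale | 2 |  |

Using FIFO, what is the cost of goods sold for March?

COGS = $2,261.45

Mar 8, 209 sold [FIFO — oldest first]: 138 @ $11.60 + 71 @ $9.05 = $2,243.35
Mar 10, 2 sold [FIFO — oldest first]: 2 @ $9.05 = $18.10
Total COGS = $2,243.35 + $18.10 = $2,261.45
Ending inventory: 233 @ $9.05 = $2,108.65
Check: goods available $4,370.10 = COGS $2,261.45 + ending $2,108.65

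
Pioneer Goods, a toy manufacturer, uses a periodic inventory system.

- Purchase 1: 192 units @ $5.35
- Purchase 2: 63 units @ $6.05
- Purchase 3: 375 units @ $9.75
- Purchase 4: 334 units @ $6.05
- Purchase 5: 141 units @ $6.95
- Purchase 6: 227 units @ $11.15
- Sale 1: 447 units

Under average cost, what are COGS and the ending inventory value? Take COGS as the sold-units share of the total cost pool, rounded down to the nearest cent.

COGS = $3,555.96; ending inventory = $7,040.34

Sale 1, sell 447: 447/1332 × $10,596.30 → $3,555.96
Ending inventory (cost pool remaining) = $7,040.34
Check: goods available $10,596.30 = COGS $3,555.96 + ending $7,040.34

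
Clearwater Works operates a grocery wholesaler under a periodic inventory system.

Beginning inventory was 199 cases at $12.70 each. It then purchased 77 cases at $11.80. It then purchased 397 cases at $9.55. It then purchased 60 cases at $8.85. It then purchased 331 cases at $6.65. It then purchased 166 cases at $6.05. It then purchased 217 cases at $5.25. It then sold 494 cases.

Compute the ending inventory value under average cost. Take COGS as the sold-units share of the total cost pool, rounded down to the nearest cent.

Sale 1, sell 494: 494/1447 × $12,102.95 → $4,131.89
Ending inventory (cost pool remaining) = $7,971.06

Ending inventory = $7,971.06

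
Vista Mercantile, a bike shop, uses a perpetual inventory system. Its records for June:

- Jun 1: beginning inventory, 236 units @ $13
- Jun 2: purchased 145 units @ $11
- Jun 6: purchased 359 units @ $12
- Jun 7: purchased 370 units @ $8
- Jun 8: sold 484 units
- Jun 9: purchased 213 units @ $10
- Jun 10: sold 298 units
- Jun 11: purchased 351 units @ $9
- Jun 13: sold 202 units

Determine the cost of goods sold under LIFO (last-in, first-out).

Jun 8, 484 sold [LIFO — newest first]: 370 @ $8 + 114 @ $12 = $4,328
Jun 10, 298 sold [LIFO — newest first]: 213 @ $10 + 85 @ $12 = $3,150
Jun 13, 202 sold [LIFO — newest first]: 202 @ $9 = $1,818
Total COGS = $4,328 + $3,150 + $1,818 = $9,296
Ending inventory: 236 @ $13 + 145 @ $11 + 160 @ $12 + 149 @ $9 = $7,924

COGS = $9,296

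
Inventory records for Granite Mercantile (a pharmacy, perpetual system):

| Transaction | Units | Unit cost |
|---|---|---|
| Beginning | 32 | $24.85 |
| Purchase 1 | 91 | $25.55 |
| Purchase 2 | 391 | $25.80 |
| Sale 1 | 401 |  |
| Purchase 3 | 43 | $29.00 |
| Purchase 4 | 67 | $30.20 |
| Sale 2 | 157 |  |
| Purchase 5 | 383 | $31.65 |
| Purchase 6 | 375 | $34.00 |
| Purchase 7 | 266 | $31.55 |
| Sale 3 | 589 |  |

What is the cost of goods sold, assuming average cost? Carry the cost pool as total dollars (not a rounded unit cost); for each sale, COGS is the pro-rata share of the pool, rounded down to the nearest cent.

COGS = $33,613.45

After Beginning: 32 on hand, pool $795.20 (≈ $24.8500 each)
After Purchase 1: 123 on hand, pool $3,120.25 (≈ $25.3679 each)
After Purchase 2: 514 on hand, pool $13,208.05 (≈ $25.6966 each)
Sale 1, sell 401: 401/514 × $13,208.05 → $10,304.33
After Purchase 3: 156 on hand, pool $4,150.72 (≈ $26.6072 each)
After Purchase 4: 223 on hand, pool $6,174.12 (≈ $27.6866 each)
Sale 2, sell 157: 157/223 × $6,174.12 → $4,346.80
After Purchase 5: 449 on hand, pool $13,949.27 (≈ $31.0674 each)
After Purchase 6: 824 on hand, pool $26,699.27 (≈ $32.4020 each)
After Purchase 7: 1090 on hand, pool $35,091.57 (≈ $32.1941 each)
Sale 3, sell 589: 589/1090 × $35,091.57 → $18,962.32
Total COGS = $10,304.33 + $4,346.80 + $18,962.32 = $33,613.45
Ending inventory (cost pool remaining) = $16,129.25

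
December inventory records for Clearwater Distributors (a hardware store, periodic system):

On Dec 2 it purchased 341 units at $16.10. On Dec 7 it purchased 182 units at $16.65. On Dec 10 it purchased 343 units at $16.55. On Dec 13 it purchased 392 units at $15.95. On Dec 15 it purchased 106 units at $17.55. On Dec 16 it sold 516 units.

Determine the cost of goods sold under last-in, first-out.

Dec 16, 516 sold [LIFO — newest first]: 106 @ $17.55 + 392 @ $15.95 + 18 @ $16.55 = $8,410.60
Ending inventory: 341 @ $16.10 + 182 @ $16.65 + 325 @ $16.55 = $13,899.15
Check: goods available $22,309.75 = COGS $8,410.60 + ending $13,899.15

COGS = $8,410.60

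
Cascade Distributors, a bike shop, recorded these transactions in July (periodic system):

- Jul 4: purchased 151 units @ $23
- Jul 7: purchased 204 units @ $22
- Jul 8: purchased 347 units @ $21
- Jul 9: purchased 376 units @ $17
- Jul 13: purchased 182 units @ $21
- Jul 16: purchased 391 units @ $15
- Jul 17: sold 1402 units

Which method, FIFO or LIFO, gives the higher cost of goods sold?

FIFO COGS: 151 @ $23 + 204 @ $22 + 347 @ $21 + 376 @ $17 + 182 @ $21 + 142 @ $15 = $27,592
LIFO COGS: 391 @ $15 + 182 @ $21 + 376 @ $17 + 347 @ $21 + 106 @ $22 = $25,698

FIFO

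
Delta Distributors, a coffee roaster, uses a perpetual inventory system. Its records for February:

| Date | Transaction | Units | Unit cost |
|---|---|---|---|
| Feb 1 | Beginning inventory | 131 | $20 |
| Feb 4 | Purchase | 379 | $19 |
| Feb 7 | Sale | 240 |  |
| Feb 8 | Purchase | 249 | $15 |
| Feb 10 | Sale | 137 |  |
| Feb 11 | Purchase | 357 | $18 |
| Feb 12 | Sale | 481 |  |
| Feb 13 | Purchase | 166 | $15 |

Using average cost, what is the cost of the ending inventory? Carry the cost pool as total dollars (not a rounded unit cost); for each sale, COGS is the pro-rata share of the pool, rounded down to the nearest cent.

Ending inventory = $7,029.26

After Feb 1: 131 on hand, pool $2,620.00 (≈ $20.0000 each)
After Feb 4: 510 on hand, pool $9,821.00 (≈ $19.2569 each)
Feb 7, sell 240: 240/510 × $9,821.00 → $4,621.64
After Feb 8: 519 on hand, pool $8,934.36 (≈ $17.2146 each)
Feb 10, sell 137: 137/519 × $8,934.36 → $2,358.39
After Feb 11: 739 on hand, pool $13,001.97 (≈ $17.5940 each)
Feb 12, sell 481: 481/739 × $13,001.97 → $8,462.71
After Feb 13: 424 on hand, pool $7,029.26 (≈ $16.5784 each)
Total COGS = $4,621.64 + $2,358.39 + $8,462.71 = $15,442.74
Ending inventory (cost pool remaining) = $7,029.26
Check: goods available $22,472.00 = COGS $15,442.74 + ending $7,029.26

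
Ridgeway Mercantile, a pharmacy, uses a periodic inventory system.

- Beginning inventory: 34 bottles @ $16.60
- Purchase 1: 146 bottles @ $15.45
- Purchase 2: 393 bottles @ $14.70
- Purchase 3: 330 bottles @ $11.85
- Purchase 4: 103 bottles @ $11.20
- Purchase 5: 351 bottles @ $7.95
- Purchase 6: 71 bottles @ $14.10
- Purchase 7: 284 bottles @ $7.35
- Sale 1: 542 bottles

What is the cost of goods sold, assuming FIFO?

COGS = $8,141.50

Sale 1 (542) [FIFO — oldest first]: 34 @ $16.60 + 146 @ $15.45 + 362 @ $14.70 = $8,141.50
Ending inventory: 31 @ $14.70 + 330 @ $11.85 + 103 @ $11.20 + 351 @ $7.95 + 71 @ $14.10 + 284 @ $7.35 = $11,398.75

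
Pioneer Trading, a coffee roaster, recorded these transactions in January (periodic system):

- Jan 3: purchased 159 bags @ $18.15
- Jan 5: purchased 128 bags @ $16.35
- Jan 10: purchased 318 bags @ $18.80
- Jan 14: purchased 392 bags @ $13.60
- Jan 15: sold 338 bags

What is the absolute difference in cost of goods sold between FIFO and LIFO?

FIFO COGS: 159 @ $18.15 + 128 @ $16.35 + 51 @ $18.80 = $5,937.45
LIFO COGS: 338 @ $13.60 = $4,596.80
Difference = |$5,937.45 − $4,596.80| = $1,340.65

$1,340.65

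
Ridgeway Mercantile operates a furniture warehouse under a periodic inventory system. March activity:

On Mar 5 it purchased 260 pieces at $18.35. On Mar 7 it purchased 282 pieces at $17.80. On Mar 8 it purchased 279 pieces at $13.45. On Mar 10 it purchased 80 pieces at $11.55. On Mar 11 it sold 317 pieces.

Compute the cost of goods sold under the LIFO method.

COGS = $4,111.65

Mar 11, 317 sold [LIFO — newest first]: 80 @ $11.55 + 237 @ $13.45 = $4,111.65
Ending inventory: 260 @ $18.35 + 282 @ $17.80 + 42 @ $13.45 = $10,355.50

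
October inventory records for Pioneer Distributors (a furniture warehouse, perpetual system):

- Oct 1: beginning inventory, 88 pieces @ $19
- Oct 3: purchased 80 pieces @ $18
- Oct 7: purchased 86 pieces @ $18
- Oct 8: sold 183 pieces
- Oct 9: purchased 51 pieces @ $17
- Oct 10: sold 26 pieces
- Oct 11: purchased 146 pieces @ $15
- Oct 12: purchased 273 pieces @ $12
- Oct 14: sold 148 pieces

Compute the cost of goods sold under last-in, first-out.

COGS = $5,529

Oct 8, 183 sold [LIFO — newest first]: 86 @ $18 + 80 @ $18 + 17 @ $19 = $3,311
Oct 10, 26 sold [LIFO — newest first]: 26 @ $17 = $442
Oct 14, 148 sold [LIFO — newest first]: 148 @ $12 = $1,776
Total COGS = $3,311 + $442 + $1,776 = $5,529
Ending inventory: 71 @ $19 + 25 @ $17 + 146 @ $15 + 125 @ $12 = $5,464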